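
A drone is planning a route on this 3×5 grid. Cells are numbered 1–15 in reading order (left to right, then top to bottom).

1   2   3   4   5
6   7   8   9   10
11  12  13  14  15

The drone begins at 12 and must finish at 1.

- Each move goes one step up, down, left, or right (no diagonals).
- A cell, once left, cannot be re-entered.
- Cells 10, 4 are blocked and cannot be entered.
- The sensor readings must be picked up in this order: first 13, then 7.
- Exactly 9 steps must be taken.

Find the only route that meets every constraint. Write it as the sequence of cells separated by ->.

12 -> 13 -> 14 -> 9 -> 8 -> 3 -> 2 -> 7 -> 6 -> 1

The waypoints must appear in the order 13, 7, with no cell reused.
Route from 12: 2× right (reaching 14), up to 9, left to 8, up to 3, left to 2, down to 7, left to 6, up to 1 — 9 moves in all.
Check: order respected (13 at step 1, 7 at step 7); 9 moves as required.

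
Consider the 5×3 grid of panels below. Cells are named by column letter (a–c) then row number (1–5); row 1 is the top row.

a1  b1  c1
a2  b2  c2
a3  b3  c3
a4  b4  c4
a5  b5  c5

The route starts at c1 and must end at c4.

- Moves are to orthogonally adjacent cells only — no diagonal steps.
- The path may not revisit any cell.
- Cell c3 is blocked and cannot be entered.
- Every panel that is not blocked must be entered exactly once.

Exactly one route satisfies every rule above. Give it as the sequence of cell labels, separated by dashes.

c1 - c2 - b2 - b1 - a1 - a2 - a3 - b3 - b4 - a4 - a5 - b5 - c5 - c4

Need to visit all 14 open cells exactly once, starting at c1 and ending at c4.
Cell a5 has only two open neighbours (a4 and b5), so the path must pass straight through it: one of those is the cell it's entered from and the other is where it exits.
Route from c1: down to c2, left to b2, up to b1, left to a1, 2× down (reaching a3), right to b3, down to b4, left to a4, down to a5, 2× right (reaching c5), up to c4 — 13 moves in all.
Check: all 14 open cells covered.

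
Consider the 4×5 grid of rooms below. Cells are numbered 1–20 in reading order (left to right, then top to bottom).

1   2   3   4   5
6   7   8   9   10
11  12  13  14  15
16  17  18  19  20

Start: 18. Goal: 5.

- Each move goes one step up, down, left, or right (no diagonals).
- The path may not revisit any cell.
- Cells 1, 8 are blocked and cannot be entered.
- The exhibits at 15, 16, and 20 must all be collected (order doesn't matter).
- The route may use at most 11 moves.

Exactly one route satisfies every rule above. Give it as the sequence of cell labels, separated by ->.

18 -> 17 -> 16 -> 11 -> 12 -> 13 -> 14 -> 19 -> 20 -> 15 -> 10 -> 5

The 11-move cap with required stops at 15, 16, 20 leaves no slack for detours.
Route from 18: 2× left (reaching 16), up to 11, 3× right (reaching 14), down to 19, right to 20, 3× up (reaching 5) — 11 moves in all.
Check: all required cells visited; 11 ≤ 11 moves.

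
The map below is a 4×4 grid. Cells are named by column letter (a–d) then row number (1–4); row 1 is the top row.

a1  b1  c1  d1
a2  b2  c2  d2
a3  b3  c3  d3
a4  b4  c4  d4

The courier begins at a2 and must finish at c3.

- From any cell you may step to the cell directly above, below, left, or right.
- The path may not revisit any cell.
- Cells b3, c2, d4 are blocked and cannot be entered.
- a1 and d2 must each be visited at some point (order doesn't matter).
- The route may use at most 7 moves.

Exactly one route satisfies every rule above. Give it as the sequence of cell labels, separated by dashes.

a2 - a1 - b1 - c1 - d1 - d2 - d3 - c3

Any route must reach a1 and d2 and still end at c3 within 7 moves, so the order of the required stops is forced.
Route from a2: up to a1, 3× right (reaching d1), 2× down (reaching d3), left to c3 — 7 moves in all.
Check: all required cells visited; 7 ≤ 7 moves.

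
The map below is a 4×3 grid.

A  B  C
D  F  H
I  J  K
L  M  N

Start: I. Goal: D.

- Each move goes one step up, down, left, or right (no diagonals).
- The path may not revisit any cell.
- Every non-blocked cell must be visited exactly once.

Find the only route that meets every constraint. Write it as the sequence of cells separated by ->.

Need to visit all 12 open cells exactly once, starting at I and ending at D.
Cell C has only two open neighbours (H and B), so the path must pass straight through it: one of those is the cell it's entered from and the other is where it exits.
Route from I: down to L, 2× right (reaching N), up to K, left to J, up to F, right to H, up to C, 2× left (reaching A), down to D — 11 moves in all.
Check: all 12 open cells covered.

I -> L -> M -> N -> K -> J -> F -> H -> C -> B -> A -> D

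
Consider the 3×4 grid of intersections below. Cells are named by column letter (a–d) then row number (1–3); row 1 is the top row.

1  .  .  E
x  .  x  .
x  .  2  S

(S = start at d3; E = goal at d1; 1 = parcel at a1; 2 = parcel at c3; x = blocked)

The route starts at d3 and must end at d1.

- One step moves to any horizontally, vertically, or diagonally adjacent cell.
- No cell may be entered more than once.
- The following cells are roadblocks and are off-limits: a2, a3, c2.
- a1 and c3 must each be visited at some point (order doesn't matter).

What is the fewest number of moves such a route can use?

Any route passes through a1 and c3 in some order between d3 and d1. Summing Chebyshev distances along each leg and taking the cheapest ordering (d3 → c3 → a1 → d1) gives a lower bound of 1 + 2 + 3 = 6 moves.
A route of 6 moves achieves this: d3 → c3 → b2 → a1 → b1 → c1 → d1.
Since 6 matches the lower bound, it is optimal.

6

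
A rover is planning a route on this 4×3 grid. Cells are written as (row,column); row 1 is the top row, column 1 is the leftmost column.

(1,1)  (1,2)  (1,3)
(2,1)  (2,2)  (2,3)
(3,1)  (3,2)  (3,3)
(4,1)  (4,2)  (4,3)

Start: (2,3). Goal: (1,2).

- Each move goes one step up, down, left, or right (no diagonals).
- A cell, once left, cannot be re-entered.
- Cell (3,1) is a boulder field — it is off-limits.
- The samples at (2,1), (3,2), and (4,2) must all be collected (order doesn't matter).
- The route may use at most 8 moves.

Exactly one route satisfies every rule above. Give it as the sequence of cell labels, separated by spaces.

The budget equals the shortest possible length, so every move has to be on a shortest route through the required cells.
Route from (2,3): down 2 to (4,3), left 1 to (4,2), up 2 to (2,2), left 1 to (2,1), up 1 to (1,1), right 1 to (1,2) — 8 moves in all.
Check: all required cells visited; 8 ≤ 8 moves.

(2,3) (3,3) (4,3) (4,2) (3,2) (2,2) (2,1) (1,1) (1,2)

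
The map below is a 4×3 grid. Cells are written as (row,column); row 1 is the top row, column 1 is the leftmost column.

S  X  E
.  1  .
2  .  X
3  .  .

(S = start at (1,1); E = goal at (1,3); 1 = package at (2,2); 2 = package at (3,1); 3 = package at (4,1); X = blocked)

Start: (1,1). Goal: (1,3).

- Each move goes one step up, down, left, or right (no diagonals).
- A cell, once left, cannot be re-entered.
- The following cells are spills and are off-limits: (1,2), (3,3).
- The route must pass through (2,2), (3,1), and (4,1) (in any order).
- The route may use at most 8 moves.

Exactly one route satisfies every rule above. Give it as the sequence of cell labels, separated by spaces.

(1,1) (2,1) (3,1) (4,1) (4,2) (3,2) (2,2) (2,3) (1,3)

The 8-move cap with required stops at (2,2), (3,1), (4,1) leaves no slack for detours.
Route from (1,1): down 3 to (4,1), right 1 to (4,2), up 2 to (2,2), right 1 to (2,3), up 1 to (1,3) — 8 moves in all.
Check: all required cells visited; 8 ≤ 8 moves.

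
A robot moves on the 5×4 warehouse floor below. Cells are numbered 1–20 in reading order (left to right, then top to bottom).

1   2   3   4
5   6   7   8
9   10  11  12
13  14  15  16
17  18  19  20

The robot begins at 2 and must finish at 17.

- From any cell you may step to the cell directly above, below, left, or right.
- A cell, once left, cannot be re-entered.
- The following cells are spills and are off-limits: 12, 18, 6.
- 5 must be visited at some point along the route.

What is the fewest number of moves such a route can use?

Any route passes through 5 somewhere between 2 and 17. Summing Manhattan distances along the two legs (2 → 5 → 17) gives a lower bound of 2 + 3 = 5 moves.
A route of 5 moves achieves this: 2 → 1 → 5 → 9 → 13 → 17.
Since 5 matches the lower bound, it is optimal.

5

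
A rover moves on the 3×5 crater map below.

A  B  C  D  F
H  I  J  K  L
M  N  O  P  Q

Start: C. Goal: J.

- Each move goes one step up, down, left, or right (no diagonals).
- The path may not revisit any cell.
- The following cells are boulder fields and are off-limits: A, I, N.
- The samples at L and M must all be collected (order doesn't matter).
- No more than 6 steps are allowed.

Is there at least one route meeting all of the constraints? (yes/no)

no

The blocked cells wall M off from C completely — no sequence of moves reaches it at all, so no route can satisfy the rules.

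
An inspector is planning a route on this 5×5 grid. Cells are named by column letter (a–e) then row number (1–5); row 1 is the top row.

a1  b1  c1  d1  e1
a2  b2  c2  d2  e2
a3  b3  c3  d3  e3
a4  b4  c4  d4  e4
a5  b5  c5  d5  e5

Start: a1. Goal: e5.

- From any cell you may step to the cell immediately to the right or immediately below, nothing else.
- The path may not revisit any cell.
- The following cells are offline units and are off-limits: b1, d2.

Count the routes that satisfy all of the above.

31

A right/down-only route from a1 to e5 makes exactly 4 down-moves and 4 right-moves in some order.
With no other constraints that would be C(8,4) = 70 routes.
Subtract routes through each blocked cell (inclusion–exclusion for overlaps): − through b1: 35 − through d2: 16 + through b1&d2: 12 → 31.
That gives 31 routes.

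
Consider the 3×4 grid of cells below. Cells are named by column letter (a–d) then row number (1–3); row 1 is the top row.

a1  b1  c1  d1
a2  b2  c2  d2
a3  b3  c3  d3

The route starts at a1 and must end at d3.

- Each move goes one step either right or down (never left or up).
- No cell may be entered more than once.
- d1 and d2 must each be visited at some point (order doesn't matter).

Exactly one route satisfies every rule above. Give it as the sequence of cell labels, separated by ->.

Moves only go right or down, so the column and row indices never decrease.
Route from a1: right 3 to d1, down 2 to d3 — 5 moves in all.
Check: all required cells visited.

a1 -> b1 -> c1 -> d1 -> d2 -> d3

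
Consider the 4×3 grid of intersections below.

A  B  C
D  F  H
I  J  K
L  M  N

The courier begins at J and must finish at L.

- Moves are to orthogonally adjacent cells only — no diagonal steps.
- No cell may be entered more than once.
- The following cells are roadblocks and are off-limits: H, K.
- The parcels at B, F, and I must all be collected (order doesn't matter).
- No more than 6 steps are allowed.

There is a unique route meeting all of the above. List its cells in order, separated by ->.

J -> F -> B -> A -> D -> I -> L

Any route must reach B, F, and I and still end at L within 6 moves, so the order of the required stops is forced.
Route from J: up 2 to B, left 1 to A, down 3 to L — 6 moves in all.
Check: all required cells visited; 6 ≤ 6 moves.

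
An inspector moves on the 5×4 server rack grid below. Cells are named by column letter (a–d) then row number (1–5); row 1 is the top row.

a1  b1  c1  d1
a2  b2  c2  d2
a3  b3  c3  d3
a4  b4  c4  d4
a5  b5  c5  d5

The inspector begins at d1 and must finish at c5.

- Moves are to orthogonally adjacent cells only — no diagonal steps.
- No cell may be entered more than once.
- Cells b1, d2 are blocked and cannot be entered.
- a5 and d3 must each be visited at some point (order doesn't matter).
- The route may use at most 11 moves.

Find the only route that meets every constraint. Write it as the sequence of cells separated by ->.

The budget equals the shortest possible length, so every move has to be on a shortest route through the required cells.
Route from d1: left 1 to c1, down 2 to c3, right 1 to d3, down 1 to d4, left 3 to a4, down 1 to a5, right 2 to c5 — 11 moves in all.
Check: all required cells visited; 11 ≤ 11 moves.

d1 -> c1 -> c2 -> c3 -> d3 -> d4 -> c4 -> b4 -> a4 -> a5 -> b5 -> c5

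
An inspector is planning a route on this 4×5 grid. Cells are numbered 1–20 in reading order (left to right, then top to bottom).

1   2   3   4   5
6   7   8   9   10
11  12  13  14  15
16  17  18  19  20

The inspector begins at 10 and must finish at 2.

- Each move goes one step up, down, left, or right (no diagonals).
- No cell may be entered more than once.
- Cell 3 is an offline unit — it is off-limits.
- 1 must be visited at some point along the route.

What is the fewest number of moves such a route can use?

Any route passes through 1 somewhere between 10 and 2. Summing Manhattan distances along the two legs (10 → 1 → 2) gives a lower bound of 5 + 1 = 6 moves.
A route of 6 moves achieves this: 10 → 9 → 8 → 7 → 6 → 1 → 2.
Since 6 matches the lower bound, it is optimal.

6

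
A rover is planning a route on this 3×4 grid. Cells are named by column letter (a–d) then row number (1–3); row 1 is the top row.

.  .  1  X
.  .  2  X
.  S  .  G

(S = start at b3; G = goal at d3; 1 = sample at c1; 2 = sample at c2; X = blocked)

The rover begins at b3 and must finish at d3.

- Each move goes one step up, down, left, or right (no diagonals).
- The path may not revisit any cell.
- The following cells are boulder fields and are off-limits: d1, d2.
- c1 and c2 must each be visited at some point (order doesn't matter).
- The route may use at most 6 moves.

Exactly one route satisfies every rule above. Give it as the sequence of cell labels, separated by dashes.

b3 - b2 - b1 - c1 - c2 - c3 - d3

The budget equals the shortest possible length, so every move has to be on a shortest route through the required cells.
Route from b3: 2× up (reaching b1), right to c1, 2× down (reaching c3), right to d3 — 6 moves in all.
Check: all required cells visited; 6 ≤ 6 moves.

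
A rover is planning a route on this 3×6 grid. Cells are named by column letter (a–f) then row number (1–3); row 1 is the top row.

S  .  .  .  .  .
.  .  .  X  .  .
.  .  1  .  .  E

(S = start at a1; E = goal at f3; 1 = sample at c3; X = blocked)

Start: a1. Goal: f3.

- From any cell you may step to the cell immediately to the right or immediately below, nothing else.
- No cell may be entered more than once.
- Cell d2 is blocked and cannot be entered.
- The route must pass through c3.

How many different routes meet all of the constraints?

A right/down-only route from a1 to f3 makes exactly 2 down-moves and 5 right-moves in some order.
With no other constraints that would be C(7,2) = 21 routes.
Split at c3 and multiply the segment counts (each segment already excludes blocked cells): a1→c3: 6; c3→f3: 1; product = 6.
That gives 6 routes.

6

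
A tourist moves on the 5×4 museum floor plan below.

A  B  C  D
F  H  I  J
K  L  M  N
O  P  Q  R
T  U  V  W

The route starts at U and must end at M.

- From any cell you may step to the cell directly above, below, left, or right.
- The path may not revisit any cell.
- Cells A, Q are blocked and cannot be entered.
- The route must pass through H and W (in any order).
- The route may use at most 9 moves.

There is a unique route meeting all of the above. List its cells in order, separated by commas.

The budget equals the shortest possible length, so every move has to be on a shortest route through the required cells.
Route from U: 2× right (reaching W), 3× up (reaching J), 2× left (reaching H), down to L, right to M — 9 moves in all.
Check: all required cells visited; 9 ≤ 9 moves.

U, V, W, R, N, J, I, H, L, M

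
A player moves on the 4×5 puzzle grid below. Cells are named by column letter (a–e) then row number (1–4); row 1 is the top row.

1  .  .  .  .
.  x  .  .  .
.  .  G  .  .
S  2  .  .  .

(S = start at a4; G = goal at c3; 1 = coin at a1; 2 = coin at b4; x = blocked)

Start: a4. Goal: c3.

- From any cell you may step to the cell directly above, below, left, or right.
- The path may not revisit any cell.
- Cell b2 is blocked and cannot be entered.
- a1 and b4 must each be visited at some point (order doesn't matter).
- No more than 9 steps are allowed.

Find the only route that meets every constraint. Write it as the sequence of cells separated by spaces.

The 9-move cap with required stops at a1, b4 leaves no slack for detours.
Route from a4: right to b4, up to b3, left to a3, 2× up (reaching a1), 2× right (reaching c1), 2× down (reaching c3) — 9 moves in all.
Check: all required cells visited; 9 ≤ 9 moves.

a4 b4 b3 a3 a2 a1 b1 c1 c2 c3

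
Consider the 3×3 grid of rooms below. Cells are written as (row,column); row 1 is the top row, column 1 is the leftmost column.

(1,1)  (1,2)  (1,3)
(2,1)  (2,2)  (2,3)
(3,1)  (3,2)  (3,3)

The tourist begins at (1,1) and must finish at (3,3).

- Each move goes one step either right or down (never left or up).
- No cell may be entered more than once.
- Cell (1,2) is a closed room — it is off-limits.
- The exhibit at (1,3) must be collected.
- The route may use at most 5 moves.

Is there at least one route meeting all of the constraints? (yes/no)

Every right/down route from (1,1) to (1,3) runs into a blocked cell, so that leg cannot be completed.

no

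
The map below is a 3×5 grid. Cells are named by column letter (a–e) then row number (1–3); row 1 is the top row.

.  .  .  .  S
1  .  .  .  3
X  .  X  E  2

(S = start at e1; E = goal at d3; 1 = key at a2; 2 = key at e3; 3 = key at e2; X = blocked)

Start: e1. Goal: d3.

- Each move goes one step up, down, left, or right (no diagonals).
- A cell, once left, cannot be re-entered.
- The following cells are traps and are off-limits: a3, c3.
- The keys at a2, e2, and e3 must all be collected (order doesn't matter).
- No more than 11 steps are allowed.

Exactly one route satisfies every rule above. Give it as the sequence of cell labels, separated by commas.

Any route must reach a2, e2, and e3 and still end at d3 within 11 moves, so the order of the required stops is forced.
Route from e1: 4× left (reaching a1), down to a2, 4× right (reaching e2), down to e3, left to d3 — 11 moves in all.
Check: all required cells visited; 11 ≤ 11 moves.

e1, d1, c1, b1, a1, a2, b2, c2, d2, e2, e3, d3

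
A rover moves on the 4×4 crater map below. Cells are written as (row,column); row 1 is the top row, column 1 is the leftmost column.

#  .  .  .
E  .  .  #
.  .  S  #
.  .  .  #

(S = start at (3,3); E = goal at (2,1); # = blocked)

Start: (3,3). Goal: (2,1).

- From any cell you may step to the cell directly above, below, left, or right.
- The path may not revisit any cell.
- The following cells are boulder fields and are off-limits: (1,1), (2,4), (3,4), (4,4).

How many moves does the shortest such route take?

3

The Manhattan distance from (3,3) to (2,1) is |3−2| + |3−1| = 3, so at least 3 moves are needed.
A route of 3 moves achieves this: (3,3) → (2,3) → (2,2) → (2,1).
Since 3 matches the lower bound, it is optimal.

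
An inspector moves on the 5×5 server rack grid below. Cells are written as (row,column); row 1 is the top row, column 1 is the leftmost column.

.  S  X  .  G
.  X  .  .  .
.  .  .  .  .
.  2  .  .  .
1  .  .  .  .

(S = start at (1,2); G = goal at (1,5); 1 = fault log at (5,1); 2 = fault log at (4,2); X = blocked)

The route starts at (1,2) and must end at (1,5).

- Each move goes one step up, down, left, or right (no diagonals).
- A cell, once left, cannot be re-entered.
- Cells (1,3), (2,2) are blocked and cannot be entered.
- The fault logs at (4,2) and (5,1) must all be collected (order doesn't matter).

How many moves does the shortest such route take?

Any route passes through (4,2) and (5,1) in some order between (1,2) and (1,5). Summing Manhattan distances along each leg and taking the cheapest ordering ((1,2) → (5,1) → (4,2) → (1,5)) gives a lower bound of 5 + 2 + 6 = 13 moves.
A route of 13 moves achieves this: (1,2) → (1,1) → (2,1) → (3,1) → (4,1) → (5,1) → (5,2) → (4,2) → (3,2) → (3,3) → (2,3) → (2,4) → (1,4) → (1,5).
Since 13 matches the lower bound, it is optimal.

13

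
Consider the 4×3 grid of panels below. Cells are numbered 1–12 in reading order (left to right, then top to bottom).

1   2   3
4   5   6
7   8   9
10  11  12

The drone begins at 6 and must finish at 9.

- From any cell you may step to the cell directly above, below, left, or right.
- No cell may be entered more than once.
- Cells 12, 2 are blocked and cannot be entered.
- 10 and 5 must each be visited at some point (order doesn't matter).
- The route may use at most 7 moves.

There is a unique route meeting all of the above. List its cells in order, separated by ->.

Any route must reach 10 and 5 and still end at 9 within 7 moves, so the order of the required stops is forced.
Route from 6: left 2 to 4, down 2 to 10, right 1 to 11, up 1 to 8, right 1 to 9 — 7 moves in all.
Check: all required cells visited; 7 ≤ 7 moves.

6 -> 5 -> 4 -> 7 -> 10 -> 11 -> 8 -> 9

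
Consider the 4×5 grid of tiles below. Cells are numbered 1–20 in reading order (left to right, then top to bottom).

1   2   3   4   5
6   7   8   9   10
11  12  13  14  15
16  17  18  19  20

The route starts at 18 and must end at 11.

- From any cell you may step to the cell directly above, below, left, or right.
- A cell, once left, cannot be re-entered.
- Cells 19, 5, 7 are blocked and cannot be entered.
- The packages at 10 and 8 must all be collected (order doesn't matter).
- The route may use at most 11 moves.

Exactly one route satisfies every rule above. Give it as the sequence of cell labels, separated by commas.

18, 13, 14, 15, 10, 9, 8, 3, 2, 1, 6, 11

Any route must reach 10 and 8 and still end at 11 within 11 moves, so the order of the required stops is forced.
Route from 18: up to 13, 2× right (reaching 15), up to 10, 2× left (reaching 8), up to 3, 2× left (reaching 1), 2× down (reaching 11) — 11 moves in all.
Check: all required cells visited; 11 ≤ 11 moves.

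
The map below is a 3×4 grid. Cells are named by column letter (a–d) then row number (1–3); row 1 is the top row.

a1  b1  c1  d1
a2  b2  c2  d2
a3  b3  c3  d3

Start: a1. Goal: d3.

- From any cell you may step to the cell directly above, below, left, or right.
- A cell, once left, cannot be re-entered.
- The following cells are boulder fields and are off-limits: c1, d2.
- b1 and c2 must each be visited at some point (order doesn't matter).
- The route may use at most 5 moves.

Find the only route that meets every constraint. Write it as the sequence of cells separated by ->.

The budget equals the shortest possible length, so every move has to be on a shortest route through the required cells.
Route from a1: right 1 to b1, down 1 to b2, right 1 to c2, down 1 to c3, right 1 to d3 — 5 moves in all.
Check: all required cells visited; 5 ≤ 5 moves.

a1 -> b1 -> b2 -> c2 -> c3 -> d3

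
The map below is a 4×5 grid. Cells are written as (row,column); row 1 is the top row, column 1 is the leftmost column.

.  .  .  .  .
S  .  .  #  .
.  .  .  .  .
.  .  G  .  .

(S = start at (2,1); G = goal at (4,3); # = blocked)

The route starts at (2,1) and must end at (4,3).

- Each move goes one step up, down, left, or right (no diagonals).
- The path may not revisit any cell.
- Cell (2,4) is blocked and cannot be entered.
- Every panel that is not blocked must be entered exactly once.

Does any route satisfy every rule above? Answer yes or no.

yes

One route that works: (2,1) → (1,1) → (1,2) → (2,2) → (2,3) → (1,3) → (1,4) → (1,5) → (2,5) → (3,5) → (4,5) → (4,4) → (3,4) → (3,3) → (3,2) → (3,1) → (4,1) → (4,2) → (4,3).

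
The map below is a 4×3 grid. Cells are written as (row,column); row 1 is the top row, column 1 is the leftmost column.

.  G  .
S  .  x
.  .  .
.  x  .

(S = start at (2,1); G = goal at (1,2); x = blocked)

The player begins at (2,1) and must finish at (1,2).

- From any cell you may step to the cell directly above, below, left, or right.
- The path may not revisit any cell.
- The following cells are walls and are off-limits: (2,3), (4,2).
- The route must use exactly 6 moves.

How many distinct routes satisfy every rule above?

0

Need simple routes of exactly 6 moves from (2,1) to (1,2) (Manhattan distance 2, so 2 moves are spent on a detour and 2 undoing it).
No route satisfies every constraint, so the count is 0.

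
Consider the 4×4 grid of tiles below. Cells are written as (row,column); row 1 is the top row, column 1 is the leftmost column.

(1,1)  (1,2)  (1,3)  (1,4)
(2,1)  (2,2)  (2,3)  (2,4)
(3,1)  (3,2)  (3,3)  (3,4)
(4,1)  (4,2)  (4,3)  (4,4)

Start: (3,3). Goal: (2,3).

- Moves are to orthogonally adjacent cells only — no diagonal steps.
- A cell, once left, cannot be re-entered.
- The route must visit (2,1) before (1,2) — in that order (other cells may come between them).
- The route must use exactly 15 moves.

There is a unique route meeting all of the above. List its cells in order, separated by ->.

The waypoints must appear in the order (2,1), (1,2), with no cell reused.
Route from (3,3): right to (3,4), down to (4,4), 3× left (reaching (4,1)), up to (3,1), right to (3,2), up to (2,2), left to (2,1), up to (1,1), 3× right (reaching (1,4)), down to (2,4), left to (2,3) — 15 moves in all.
Check: order respected ((2,1) at step 9, (1,2) at step 11); 15 moves as required.

(3,3) -> (3,4) -> (4,4) -> (4,3) -> (4,2) -> (4,1) -> (3,1) -> (3,2) -> (2,2) -> (2,1) -> (1,1) -> (1,2) -> (1,3) -> (1,4) -> (2,4) -> (2,3)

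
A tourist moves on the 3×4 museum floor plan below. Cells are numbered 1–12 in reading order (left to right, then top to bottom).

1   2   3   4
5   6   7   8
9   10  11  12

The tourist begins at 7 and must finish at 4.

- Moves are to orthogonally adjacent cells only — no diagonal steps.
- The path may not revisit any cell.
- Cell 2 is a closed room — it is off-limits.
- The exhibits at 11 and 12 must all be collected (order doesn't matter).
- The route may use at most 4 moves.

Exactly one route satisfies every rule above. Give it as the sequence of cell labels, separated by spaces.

Any route must reach 11 and 12 and still end at 4 within 4 moves, so the order of the required stops is forced.
Route from 7: down 1 to 11, right 1 to 12, up 2 to 4 — 4 moves in all.
Check: all required cells visited; 4 ≤ 4 moves.

7 11 12 8 4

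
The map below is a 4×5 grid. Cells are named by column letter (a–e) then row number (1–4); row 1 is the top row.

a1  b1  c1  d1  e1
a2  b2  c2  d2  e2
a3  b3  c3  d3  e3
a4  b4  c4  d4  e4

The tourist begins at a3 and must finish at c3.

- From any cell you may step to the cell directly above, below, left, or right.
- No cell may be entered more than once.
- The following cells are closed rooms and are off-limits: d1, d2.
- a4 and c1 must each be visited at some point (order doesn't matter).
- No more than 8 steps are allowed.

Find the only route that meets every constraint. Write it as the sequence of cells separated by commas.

Any route must reach a4 and c1 and still end at c3 within 8 moves, so the order of the required stops is forced.
Route from a3: down 1 to a4, right 1 to b4, up 3 to b1, right 1 to c1, down 2 to c3 — 8 moves in all.
Check: all required cells visited; 8 ≤ 8 moves.

a3, a4, b4, b3, b2, b1, c1, c2, c3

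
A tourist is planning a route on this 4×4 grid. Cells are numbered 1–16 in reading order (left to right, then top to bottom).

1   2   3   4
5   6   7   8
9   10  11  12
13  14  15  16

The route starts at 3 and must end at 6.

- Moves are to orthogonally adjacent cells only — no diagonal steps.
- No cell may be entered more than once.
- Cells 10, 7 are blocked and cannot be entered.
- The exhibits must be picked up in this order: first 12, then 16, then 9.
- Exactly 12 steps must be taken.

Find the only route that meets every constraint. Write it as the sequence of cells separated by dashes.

The waypoints must appear in the order 12, 16, 9, with no cell reused.
Route from 3: right 1 to 4, down 3 to 16, left 3 to 13, up 3 to 1, right 1 to 2, down 1 to 6 — 12 moves in all.
Check: order respected (12 at step 3, 16 at step 4, 9 at step 8); 12 moves as required.

3 - 4 - 8 - 12 - 16 - 15 - 14 - 13 - 9 - 5 - 1 - 2 - 6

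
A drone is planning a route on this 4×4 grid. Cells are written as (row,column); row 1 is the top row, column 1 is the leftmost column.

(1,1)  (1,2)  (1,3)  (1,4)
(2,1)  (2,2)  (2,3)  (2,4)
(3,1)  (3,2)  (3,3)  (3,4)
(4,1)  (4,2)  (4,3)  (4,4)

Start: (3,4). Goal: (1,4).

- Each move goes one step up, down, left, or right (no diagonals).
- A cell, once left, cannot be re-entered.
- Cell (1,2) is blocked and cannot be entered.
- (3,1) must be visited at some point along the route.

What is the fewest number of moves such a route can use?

Any route passes through (3,1) somewhere between (3,4) and (1,4). Summing Manhattan distances along the two legs ((3,4) → (3,1) → (1,4)) gives a lower bound of 3 + 5 = 8 moves.
A route of 8 moves achieves this: (3,4) → (3,3) → (3,2) → (3,1) → (2,1) → (2,2) → (2,3) → (1,3) → (1,4).
Since 8 matches the lower bound, it is optimal.

8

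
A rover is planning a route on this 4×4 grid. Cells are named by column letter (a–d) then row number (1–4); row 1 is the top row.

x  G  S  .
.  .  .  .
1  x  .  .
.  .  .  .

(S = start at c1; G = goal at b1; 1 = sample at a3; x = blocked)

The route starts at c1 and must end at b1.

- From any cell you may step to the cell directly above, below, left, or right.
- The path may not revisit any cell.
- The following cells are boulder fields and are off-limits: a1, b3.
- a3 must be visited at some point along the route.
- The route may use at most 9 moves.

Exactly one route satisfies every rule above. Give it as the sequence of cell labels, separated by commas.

c1, c2, c3, c4, b4, a4, a3, a2, b2, b1

The budget equals the shortest possible length, so every move has to be on a shortest route through the required cells.
Route from c1: 3× down (reaching c4), 2× left (reaching a4), 2× up (reaching a2), right to b2, up to b1 — 9 moves in all.
Check: all required cells visited; 9 ≤ 9 moves.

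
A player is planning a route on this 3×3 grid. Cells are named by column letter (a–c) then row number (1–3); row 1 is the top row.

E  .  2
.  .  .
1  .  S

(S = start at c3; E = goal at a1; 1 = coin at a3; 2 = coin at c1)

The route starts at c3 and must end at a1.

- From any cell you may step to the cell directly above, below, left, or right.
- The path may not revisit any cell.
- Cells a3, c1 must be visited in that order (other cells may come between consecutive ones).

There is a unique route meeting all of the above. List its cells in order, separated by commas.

The waypoints must appear in the order a3, c1, with no cell reused.
Route from c3: left 2 to a3, up 1 to a2, right 2 to c2, up 1 to c1, left 2 to a1 — 8 moves in all.
Check: order respected (1 at step 2, 2 at step 6).

c3, b3, a3, a2, b2, c2, c1, b1, a1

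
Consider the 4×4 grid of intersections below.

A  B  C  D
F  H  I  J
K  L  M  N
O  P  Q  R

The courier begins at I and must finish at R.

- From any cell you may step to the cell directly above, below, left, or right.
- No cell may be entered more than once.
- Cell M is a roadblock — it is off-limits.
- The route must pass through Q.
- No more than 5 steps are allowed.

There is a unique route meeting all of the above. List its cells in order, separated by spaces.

The budget equals the shortest possible length, so every move has to be on a shortest route through the required cells.
Route from I: left to H, 2× down (reaching P), 2× right (reaching R) — 5 moves in all.
Check: all required cells visited; 5 ≤ 5 moves.

I H L P Q R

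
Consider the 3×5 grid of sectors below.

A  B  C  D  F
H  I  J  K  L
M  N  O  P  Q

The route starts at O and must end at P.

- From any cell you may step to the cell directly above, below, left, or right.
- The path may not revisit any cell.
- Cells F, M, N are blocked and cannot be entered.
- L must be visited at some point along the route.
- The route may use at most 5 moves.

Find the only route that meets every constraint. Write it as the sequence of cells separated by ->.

Any route must reach L and still end at P within 5 moves, so the order of the required stops is forced.
Route from O: up 1 to J, right 2 to L, down 1 to Q, left 1 to P — 5 moves in all.
Check: all required cells visited; 5 ≤ 5 moves.

O -> J -> K -> L -> Q -> P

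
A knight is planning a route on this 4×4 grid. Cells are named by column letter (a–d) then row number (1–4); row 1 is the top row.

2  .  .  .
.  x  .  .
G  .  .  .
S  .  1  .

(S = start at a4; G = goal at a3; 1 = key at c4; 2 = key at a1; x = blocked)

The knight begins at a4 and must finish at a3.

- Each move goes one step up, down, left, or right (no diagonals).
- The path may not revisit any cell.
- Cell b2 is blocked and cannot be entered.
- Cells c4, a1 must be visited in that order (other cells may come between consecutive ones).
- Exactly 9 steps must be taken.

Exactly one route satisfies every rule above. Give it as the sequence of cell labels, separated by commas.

The waypoints must appear in the order c4, a1, with no cell reused.
Route from a4: 2× right (reaching c4), 3× up (reaching c1), 2× left (reaching a1), 2× down (reaching a3) — 9 moves in all.
Check: order respected (1 at step 2, 2 at step 7); 9 moves as required.

a4, b4, c4, c3, c2, c1, b1, a1, a2, a3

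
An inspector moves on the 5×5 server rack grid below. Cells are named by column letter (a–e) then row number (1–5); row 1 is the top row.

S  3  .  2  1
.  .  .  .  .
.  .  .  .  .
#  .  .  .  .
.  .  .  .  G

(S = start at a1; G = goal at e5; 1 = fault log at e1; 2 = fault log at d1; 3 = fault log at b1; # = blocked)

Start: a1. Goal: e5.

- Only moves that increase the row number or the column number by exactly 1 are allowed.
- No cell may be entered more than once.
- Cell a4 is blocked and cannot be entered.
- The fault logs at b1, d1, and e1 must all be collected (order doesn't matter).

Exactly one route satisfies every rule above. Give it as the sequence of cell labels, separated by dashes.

Moves only go right or down, so the column and row indices never decrease.
Route from a1: 4× right (reaching e1), 4× down (reaching e5) — 8 moves in all.
Check: all required cells visited.

a1 - b1 - c1 - d1 - e1 - e2 - e3 - e4 - e5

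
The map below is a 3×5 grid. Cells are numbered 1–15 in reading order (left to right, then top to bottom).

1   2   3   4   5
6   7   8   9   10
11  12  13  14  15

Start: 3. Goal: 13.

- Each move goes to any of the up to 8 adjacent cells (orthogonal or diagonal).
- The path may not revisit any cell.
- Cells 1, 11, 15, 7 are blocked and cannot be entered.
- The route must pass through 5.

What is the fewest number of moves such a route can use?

4

Any route passes through 5 somewhere between 3 and 13. Summing Chebyshev distances along the two legs (3 → 5 → 13) gives a lower bound of 2 + 2 = 4 moves.
A route of 4 moves achieves this: 3 → 4 → 5 → 9 → 13.
Since 4 matches the lower bound, it is optimal.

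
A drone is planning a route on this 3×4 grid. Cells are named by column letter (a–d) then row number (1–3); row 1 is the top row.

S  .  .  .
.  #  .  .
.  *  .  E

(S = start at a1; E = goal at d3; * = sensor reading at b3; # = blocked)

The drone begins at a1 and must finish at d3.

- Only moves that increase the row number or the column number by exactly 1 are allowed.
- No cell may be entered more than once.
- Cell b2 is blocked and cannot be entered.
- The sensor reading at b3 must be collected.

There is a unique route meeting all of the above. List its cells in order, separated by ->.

Moves only go right or down, so the column and row indices never decrease.
Route from a1: down 2 to a3, right 3 to d3 — 5 moves in all.
Check: all required cells visited.

a1 -> a2 -> a3 -> b3 -> c3 -> d3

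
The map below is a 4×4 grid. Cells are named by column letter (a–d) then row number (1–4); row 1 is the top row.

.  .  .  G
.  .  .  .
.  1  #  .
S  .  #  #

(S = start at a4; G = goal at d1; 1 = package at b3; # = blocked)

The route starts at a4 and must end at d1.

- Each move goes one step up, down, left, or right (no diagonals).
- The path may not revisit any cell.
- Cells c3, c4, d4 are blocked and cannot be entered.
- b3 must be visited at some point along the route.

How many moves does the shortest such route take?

6

Any route passes through b3 somewhere between a4 and d1. Summing Manhattan distances along the two legs (a4 → b3 → d1) gives a lower bound of 2 + 4 = 6 moves.
A route of 6 moves achieves this: a4 → a3 → b3 → b2 → b1 → c1 → d1.
Since 6 matches the lower bound, it is optimal.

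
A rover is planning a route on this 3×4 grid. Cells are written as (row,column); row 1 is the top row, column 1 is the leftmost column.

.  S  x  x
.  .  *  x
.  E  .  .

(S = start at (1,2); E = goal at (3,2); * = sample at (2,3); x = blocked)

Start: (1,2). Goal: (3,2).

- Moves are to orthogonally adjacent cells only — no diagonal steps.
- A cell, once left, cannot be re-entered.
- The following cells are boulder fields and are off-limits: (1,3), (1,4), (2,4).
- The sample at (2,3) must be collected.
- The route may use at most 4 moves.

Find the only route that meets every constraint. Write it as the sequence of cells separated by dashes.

The 4-move cap with required stops at (2,3) leaves no slack for detours.
Route from (1,2): down to (2,2), right to (2,3), down to (3,3), left to (3,2) — 4 moves in all.
Check: all required cells visited; 4 ≤ 4 moves.

(1,2) - (2,2) - (2,3) - (3,3) - (3,2)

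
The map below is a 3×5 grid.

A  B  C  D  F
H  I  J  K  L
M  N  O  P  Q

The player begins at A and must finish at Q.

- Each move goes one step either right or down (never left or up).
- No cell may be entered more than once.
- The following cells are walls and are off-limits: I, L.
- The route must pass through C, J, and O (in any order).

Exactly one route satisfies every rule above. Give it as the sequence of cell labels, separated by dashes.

Moves only go right or down, so the column and row indices never decrease.
Route from A: right 2 to C, down 2 to O, right 2 to Q — 6 moves in all.
Check: all required cells visited.

A - B - C - J - O - P - Q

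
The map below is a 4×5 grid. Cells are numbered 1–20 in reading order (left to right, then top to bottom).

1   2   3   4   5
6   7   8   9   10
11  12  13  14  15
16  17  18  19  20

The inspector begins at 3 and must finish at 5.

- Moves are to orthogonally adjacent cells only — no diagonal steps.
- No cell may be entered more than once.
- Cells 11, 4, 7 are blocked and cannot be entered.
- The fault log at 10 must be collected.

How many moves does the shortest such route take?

4

Any route passes through 10 somewhere between 3 and 5. Summing Manhattan distances along the two legs (3 → 10 → 5) gives a lower bound of 3 + 1 = 4 moves.
A route of 4 moves achieves this: 3 → 8 → 9 → 10 → 5.
Since 4 matches the lower bound, it is optimal.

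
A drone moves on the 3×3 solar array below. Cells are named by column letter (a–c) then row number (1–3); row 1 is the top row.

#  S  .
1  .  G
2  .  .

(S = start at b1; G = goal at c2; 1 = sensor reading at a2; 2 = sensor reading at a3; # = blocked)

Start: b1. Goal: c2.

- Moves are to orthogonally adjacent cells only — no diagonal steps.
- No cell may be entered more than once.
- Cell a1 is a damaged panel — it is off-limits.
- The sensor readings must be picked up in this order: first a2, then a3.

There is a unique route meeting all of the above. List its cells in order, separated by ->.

The waypoints must appear in the order a2, a3, with no cell reused.
Route from b1: down 1 to b2, left 1 to a2, down 1 to a3, right 2 to c3, up 1 to c2 — 6 moves in all.
Check: order respected (1 at step 2, 2 at step 3).

b1 -> b2 -> a2 -> a3 -> b3 -> c3 -> c2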